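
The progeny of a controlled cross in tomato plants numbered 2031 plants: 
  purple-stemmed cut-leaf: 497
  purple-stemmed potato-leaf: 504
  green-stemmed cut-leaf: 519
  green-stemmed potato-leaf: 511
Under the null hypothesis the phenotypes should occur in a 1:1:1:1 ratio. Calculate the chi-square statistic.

0.525

Under the 1:1:1:1 hypothesis (Σ ratio = 4, N = 2031):
  purple-stemmed cut-leaf: 2031 × 1/4 = 507.75
  purple-stemmed potato-leaf: 2031 × 1/4 = 507.75
  green-stemmed cut-leaf: 2031 × 1/4 = 507.75
  green-stemmed potato-leaf: 2031 × 1/4 = 507.75
χ² = Σ (O − E)² / E
  purple-stemmed cut-leaf: (497 − 507.75)² / 507.75 = 0.2276
  purple-stemmed potato-leaf: (504 − 507.75)² / 507.75 = 0.0277
  green-stemmed cut-leaf: (519 − 507.75)² / 507.75 = 0.2493
  green-stemmed potato-leaf: (511 − 507.75)² / 507.75 = 0.0208
χ² = 0.2276 + 0.0277 + 0.2493 + 0.0208 = 0.5254 ≈ 0.525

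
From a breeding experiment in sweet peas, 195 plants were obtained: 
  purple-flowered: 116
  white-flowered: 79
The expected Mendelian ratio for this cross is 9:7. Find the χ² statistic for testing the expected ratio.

Expected counts for N = 195 under a 9:7 ratio (total parts = 16):
  purple-flowered: 195 × 9/16 = 109.6875
  white-flowered: 195 × 7/16 = 85.3125
χ² = Σ (O − E)² / E
  purple-flowered: (116 − 109.6875)² / 109.6875 = 0.3633
  white-flowered: (79 − 85.3125)² / 85.3125 = 0.4671
χ² = 0.3633 + 0.4671 = 0.8304 ≈ 0.830

0.830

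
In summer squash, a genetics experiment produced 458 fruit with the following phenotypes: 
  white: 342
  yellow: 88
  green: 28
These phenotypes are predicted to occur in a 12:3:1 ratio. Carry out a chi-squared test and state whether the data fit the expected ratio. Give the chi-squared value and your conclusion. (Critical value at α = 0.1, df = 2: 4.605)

Total ratio parts = 16. Expected numbers out of 458:
  white: 458 × 12/16 = 343.5
  yellow: 458 × 3/16 = 85.875
  green: 458 × 1/16 = 28.625
χ² = Σ (O − E)² / E
  white: (342 − 343.5)² / 343.5 = 0.0066
  yellow: (88 − 85.875)² / 85.875 = 0.0526
  green: (28 − 28.625)² / 28.625 = 0.0136
χ² = 0.0066 + 0.0526 + 0.0136 = 0.0728 ≈ 0.073
Degrees of freedom = 3 − 1 = 2; critical value at α = 0.1 is 4.605.
Since 0.073 < 4.605, we fail to reject the null hypothesis — the data are consistent with the 12:3:1 ratio.

0.073; consistent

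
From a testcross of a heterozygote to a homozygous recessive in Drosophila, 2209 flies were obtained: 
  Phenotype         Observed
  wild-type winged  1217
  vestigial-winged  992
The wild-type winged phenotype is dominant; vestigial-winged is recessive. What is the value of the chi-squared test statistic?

A testcross of a heterozygote (Aa × aa) gives a 1:1 phenotypic ratio.
Total ratio parts = 2. Expected numbers out of 2209:
  wild-type winged: 2209 × 1/2 = 1104.5
  vestigial-winged: 2209 × 1/2 = 1104.5
χ² = Σ (O − E)² / E
  wild-type winged: (1217 − 1104.5)² / 1104.5 = 11.4588
  vestigial-winged: (992 − 1104.5)² / 1104.5 = 11.4588
χ² = 11.4588 + 11.4588 = 22.9176 ≈ 22.918

22.918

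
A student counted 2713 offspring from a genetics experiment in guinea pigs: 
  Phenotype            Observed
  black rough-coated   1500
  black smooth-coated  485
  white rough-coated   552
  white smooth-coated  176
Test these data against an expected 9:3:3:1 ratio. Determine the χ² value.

Under the 9:3:3:1 hypothesis (Σ ratio = 16, N = 2713):
  black rough-coated: 2713 × 9/16 = 1526.0625
  black smooth-coated: 2713 × 3/16 = 508.6875
  white rough-coated: 2713 × 3/16 = 508.6875
  white smooth-coated: 2713 × 1/16 = 169.5625
χ² = Σ (O − E)² / E
  black rough-coated: (1500 − 1526.0625)² / 1526.0625 = 0.4451
  black smooth-coated: (485 − 508.6875)² / 508.6875 = 1.1030
  white rough-coated: (552 − 508.6875)² / 508.6875 = 3.6879
  white smooth-coated: (176 − 169.5625)² / 169.5625 = 0.2444
χ² = 0.4451 + 1.1030 + 3.6879 + 0.2444 = 5.4804 ≈ 5.480

5.480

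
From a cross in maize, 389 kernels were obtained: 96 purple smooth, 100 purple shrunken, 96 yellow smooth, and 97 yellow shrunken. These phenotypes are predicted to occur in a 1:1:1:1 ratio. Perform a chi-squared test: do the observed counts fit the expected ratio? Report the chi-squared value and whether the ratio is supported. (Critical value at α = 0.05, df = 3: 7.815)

The 1:1:1:1 ratio has 4 parts, so with N = 389 the expected counts are:
  purple smooth: 389 × 1/4 = 97.25
  purple shrunken: 389 × 1/4 = 97.25
  yellow smooth: 389 × 1/4 = 97.25
  yellow shrunken: 389 × 1/4 = 97.25
χ² = Σ (O − E)² / E
  purple smooth: (96 − 97.25)² / 97.25 = 0.0161
  purple shrunken: (100 − 97.25)² / 97.25 = 0.0778
  yellow smooth: (96 − 97.25)² / 97.25 = 0.0161
  yellow shrunken: (97 − 97.25)² / 97.25 = 0.0006
χ² = 0.0161 + 0.0778 + 0.0161 + 0.0006 = 0.1106 ≈ 0.111
Degrees of freedom = 4 − 1 = 3; critical value at α = 0.05 is 7.815.
Since 0.111 < 7.815, we fail to reject the null hypothesis — the data are consistent with the 1:1:1:1 ratio.

0.111; consistent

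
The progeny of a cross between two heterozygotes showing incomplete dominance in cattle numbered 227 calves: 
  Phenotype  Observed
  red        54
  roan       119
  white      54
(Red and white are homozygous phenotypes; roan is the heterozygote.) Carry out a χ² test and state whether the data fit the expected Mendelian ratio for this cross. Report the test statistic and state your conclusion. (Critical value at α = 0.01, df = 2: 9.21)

With incomplete dominance, a heterozygote × heterozygote cross gives a 1:2:1 phenotypic ratio.
Under the 1:2:1 hypothesis (Σ ratio = 4, N = 227):
  red: 227 × 1/4 = 56.75
  roan: 227 × 2/4 = 113.5
  white: 227 × 1/4 = 56.75
χ² = Σ (O − E)² / E
  red: (54 − 56.75)² / 56.75 = 0.1333
  roan: (119 − 113.5)² / 113.5 = 0.2665
  white: (54 − 56.75)² / 56.75 = 0.1333
χ² = 0.1333 + 0.2665 + 0.1333 = 0.5331 ≈ 0.533
Degrees of freedom = 3 − 1 = 2; critical value at α = 0.01 is 9.21.
Since 0.533 < 9.21, we fail to reject the null hypothesis — the data are consistent with the 1:2:1 ratio.

0.533; consistent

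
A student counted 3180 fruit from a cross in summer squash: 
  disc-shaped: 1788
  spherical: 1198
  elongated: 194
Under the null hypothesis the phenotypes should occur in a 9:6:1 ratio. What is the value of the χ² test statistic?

Expected counts for N = 3180 under a 9:6:1 ratio (total parts = 16):
  disc-shaped: 3180 × 9/16 = 1788.75
  spherical: 3180 × 6/16 = 1192.5
  elongated: 3180 × 1/16 = 198.75
χ² = Σ (O − E)² / E
  disc-shaped: (1788 − 1788.75)² / 1788.75 = 0.0003
  spherical: (1198 − 1192.5)² / 1192.5 = 0.0254
  elongated: (194 − 198.75)² / 198.75 = 0.1135
χ² = 0.0003 + 0.0254 + 0.1135 = 0.1392 ≈ 0.139

0.139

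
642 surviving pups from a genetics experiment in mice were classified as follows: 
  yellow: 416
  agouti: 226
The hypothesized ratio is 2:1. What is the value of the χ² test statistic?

Under the 2:1 hypothesis (Σ ratio = 3, N = 642):
  yellow: 642 × 2/3 = 428
  agouti: 642 × 1/3 = 214
χ² = Σ (O − E)² / E
  yellow: (416 − 428)² / 428 = 0.3364
  agouti: (226 − 214)² / 214 = 0.6729
χ² = 0.3364 + 0.6729 = 1.0093 ≈ 1.009

1.009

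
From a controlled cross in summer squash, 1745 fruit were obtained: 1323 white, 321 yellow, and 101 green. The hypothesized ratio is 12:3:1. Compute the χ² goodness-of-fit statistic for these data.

0.868

The 12:3:1 ratio has 16 parts, so with N = 1745 the expected counts are:
  white: 1745 × 12/16 = 1308.75
  yellow: 1745 × 3/16 = 327.1875
  green: 1745 × 1/16 = 109.0625
χ² = Σ (O − E)² / E
  white: (1323 − 1308.75)² / 1308.75 = 0.1552
  yellow: (321 − 327.1875)² / 327.1875 = 0.1170
  green: (101 − 109.0625)² / 109.0625 = 0.5960
χ² = 0.1552 + 0.1170 + 0.5960 = 0.8682 ≈ 0.868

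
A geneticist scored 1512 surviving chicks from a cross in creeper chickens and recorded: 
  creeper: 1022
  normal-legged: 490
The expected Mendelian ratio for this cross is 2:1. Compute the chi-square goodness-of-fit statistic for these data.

0.583

Total ratio parts = 3. Expected numbers out of 1512:
  creeper: 1512 × 2/3 = 1008
  normal-legged: 1512 × 1/3 = 504
χ² = Σ (O − E)² / E
  creeper: (1022 − 1008)² / 1008 = 0.1944
  normal-legged: (490 − 504)² / 504 = 0.3889
χ² = 0.1944 + 0.3889 = 0.5833 ≈ 0.583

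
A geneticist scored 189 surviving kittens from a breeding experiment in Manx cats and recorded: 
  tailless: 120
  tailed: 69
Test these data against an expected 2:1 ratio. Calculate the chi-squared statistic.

Under the 2:1 hypothesis (Σ ratio = 3, N = 189):
  tailless: 189 × 2/3 = 126
  tailed: 189 × 1/3 = 63
χ² = Σ (O − E)² / E
  tailless: (120 − 126)² / 126 = 0.2857
  tailed: (69 − 63)² / 63 = 0.5714
χ² = 0.2857 + 0.5714 = 0.8571 ≈ 0.857

0.857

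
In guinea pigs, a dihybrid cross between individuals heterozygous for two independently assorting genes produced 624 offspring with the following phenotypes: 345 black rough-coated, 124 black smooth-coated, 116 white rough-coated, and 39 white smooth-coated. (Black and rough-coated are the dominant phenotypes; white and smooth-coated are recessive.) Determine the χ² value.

0.530

A dihybrid F₂ with independent assortment and complete dominance at both loci gives a 9:3:3:1 phenotypic ratio.
The 9:3:3:1 ratio has 16 parts, so with N = 624 the expected counts are:
  black rough-coated: 624 × 9/16 = 351
  black smooth-coated: 624 × 3/16 = 117
  white rough-coated: 624 × 3/16 = 117
  white smooth-coated: 624 × 1/16 = 39
χ² = Σ (O − E)² / E
  black rough-coated: (345 − 351)² / 351 = 0.1026
  black smooth-coated: (124 − 117)² / 117 = 0.4188
  white rough-coated: (116 − 117)² / 117 = 0.0085
  white smooth-coated: (39 − 39)² / 39 = 0.0000
χ² = 0.1026 + 0.4188 + 0.0085 + 0.0000 = 0.5299 ≈ 0.530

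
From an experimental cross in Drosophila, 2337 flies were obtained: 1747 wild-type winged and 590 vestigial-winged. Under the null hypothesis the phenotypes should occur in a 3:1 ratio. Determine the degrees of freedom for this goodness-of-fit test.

A goodness-of-fit test with 2 phenotype classes has df = 2 − 1 = 1.

1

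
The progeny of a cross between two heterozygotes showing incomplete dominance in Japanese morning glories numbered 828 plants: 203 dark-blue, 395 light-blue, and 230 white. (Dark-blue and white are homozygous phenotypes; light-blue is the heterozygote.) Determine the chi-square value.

3.505

With incomplete dominance, a heterozygote × heterozygote cross gives a 1:2:1 phenotypic ratio.
Under the 1:2:1 hypothesis (Σ ratio = 4, N = 828):
  dark-blue: 828 × 1/4 = 207
  light-blue: 828 × 2/4 = 414
  white: 828 × 1/4 = 207
χ² = Σ (O − E)² / E
  dark-blue: (203 − 207)² / 207 = 0.0773
  light-blue: (395 − 414)² / 414 = 0.8720
  white: (230 − 207)² / 207 = 2.5556
χ² = 0.0773 + 0.8720 + 2.5556 = 3.5049 ≈ 3.505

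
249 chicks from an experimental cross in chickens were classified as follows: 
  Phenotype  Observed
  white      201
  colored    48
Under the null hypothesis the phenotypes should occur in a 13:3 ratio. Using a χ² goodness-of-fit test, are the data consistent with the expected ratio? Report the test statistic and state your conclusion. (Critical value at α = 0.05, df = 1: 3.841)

Expected counts for N = 249 under a 13:3 ratio (total parts = 16):
  white: 249 × 13/16 = 202.3125
  colored: 249 × 3/16 = 46.6875
χ² = Σ (O − E)² / E
  white: (201 − 202.3125)² / 202.3125 = 0.0085
  colored: (48 − 46.6875)² / 46.6875 = 0.0369
χ² = 0.0085 + 0.0369 = 0.0454 ≈ 0.045
Degrees of freedom = 2 − 1 = 1; critical value at α = 0.05 is 3.841.
Since 0.045 < 3.841, we fail to reject the null hypothesis — the data are consistent with the 13:3 ratio.

0.045; consistent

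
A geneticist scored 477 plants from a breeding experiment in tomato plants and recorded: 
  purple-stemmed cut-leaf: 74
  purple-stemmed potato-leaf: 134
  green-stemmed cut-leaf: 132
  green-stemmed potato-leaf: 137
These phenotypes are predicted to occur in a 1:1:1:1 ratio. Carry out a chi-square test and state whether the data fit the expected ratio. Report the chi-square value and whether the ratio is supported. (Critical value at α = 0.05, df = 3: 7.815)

Total ratio parts = 4. Expected numbers out of 477:
  purple-stemmed cut-leaf: 477 × 1/4 = 119.25
  purple-stemmed potato-leaf: 477 × 1/4 = 119.25
  green-stemmed cut-leaf: 477 × 1/4 = 119.25
  green-stemmed potato-leaf: 477 × 1/4 = 119.25
χ² = Σ (O − E)² / E
  purple-stemmed cut-leaf: (74 − 119.25)² / 119.25 = 17.1703
  purple-stemmed potato-leaf: (134 − 119.25)² / 119.25 = 1.8244
  green-stemmed cut-leaf: (132 − 119.25)² / 119.25 = 1.3632
  green-stemmed potato-leaf: (137 − 119.25)² / 119.25 = 2.6420
χ² = 17.1703 + 1.8244 + 1.3632 + 2.6420 = 22.9999 ≈ 23.000
Degrees of freedom = 4 − 1 = 3; critical value at α = 0.05 is 7.815.
Since 23.000 > 7.815, we reject the null hypothesis — the data do not fit the 1:1:1:1 ratio.

23.000; not consistent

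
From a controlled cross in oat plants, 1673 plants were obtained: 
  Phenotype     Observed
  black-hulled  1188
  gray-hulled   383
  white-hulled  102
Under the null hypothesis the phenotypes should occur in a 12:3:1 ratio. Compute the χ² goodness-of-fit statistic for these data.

18.929

Total ratio parts = 16. Expected numbers out of 1673:
  black-hulled: 1673 × 12/16 = 1254.75
  gray-hulled: 1673 × 3/16 = 313.6875
  white-hulled: 1673 × 1/16 = 104.5625
χ² = Σ (O − E)² / E
  black-hulled: (1188 − 1254.75)² / 1254.75 = 3.5510
  gray-hulled: (383 − 313.6875)² / 313.6875 = 15.3153
  white-hulled: (102 − 104.5625)² / 104.5625 = 0.0628
χ² = 3.5510 + 15.3153 + 0.0628 = 18.9291 ≈ 18.929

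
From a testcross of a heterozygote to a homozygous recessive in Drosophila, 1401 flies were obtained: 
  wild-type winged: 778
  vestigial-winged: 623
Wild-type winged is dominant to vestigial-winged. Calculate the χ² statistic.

A testcross of a heterozygote (Aa × aa) gives a 1:1 phenotypic ratio.
Expected counts for N = 1401 under a 1:1 ratio (total parts = 2):
  wild-type winged: 1401 × 1/2 = 700.5
  vestigial-winged: 1401 × 1/2 = 700.5
χ² = Σ (O − E)² / E
  wild-type winged: (778 − 700.5)² / 700.5 = 8.5742
  vestigial-winged: (623 − 700.5)² / 700.5 = 8.5742
χ² = 8.5742 + 8.5742 = 17.1484 ≈ 17.148

17.148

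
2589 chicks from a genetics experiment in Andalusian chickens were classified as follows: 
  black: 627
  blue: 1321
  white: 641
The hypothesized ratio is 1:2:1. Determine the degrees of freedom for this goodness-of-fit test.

2

A goodness-of-fit test with 3 phenotype classes has df = 3 − 1 = 2.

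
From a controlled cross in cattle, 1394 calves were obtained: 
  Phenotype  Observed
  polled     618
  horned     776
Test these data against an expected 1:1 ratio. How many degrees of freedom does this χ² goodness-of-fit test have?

1

A goodness-of-fit test with 2 phenotype classes has df = 2 − 1 = 1.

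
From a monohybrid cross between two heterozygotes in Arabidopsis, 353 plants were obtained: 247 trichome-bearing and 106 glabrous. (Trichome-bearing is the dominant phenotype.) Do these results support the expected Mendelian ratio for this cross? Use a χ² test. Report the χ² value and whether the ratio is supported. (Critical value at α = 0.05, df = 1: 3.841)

For a monohybrid cross between heterozygotes with complete dominance, the expected phenotypic ratio is 3:1.
Expected counts for N = 353 under a 3:1 ratio (total parts = 4):
  trichome-bearing: 353 × 3/4 = 264.75
  glabrous: 353 × 1/4 = 88.25
χ² = Σ (O − E)² / E
  trichome-bearing: (247 − 264.75)² / 264.75 = 1.1900
  glabrous: (106 − 88.25)² / 88.25 = 3.5701
χ² = 1.1900 + 3.5701 = 4.7601 ≈ 4.760
Degrees of freedom = 2 − 1 = 1; critical value at α = 0.05 is 3.841.
Since 4.760 > 3.841, we reject the null hypothesis — the data do not fit the 3:1 ratio.

4.760; not consistent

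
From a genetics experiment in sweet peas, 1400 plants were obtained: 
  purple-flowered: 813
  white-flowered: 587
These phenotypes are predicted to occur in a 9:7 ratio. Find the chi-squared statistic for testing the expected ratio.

The 9:7 ratio has 16 parts, so with N = 1400 the expected counts are:
  purple-flowered: 1400 × 9/16 = 787.5
  white-flowered: 1400 × 7/16 = 612.5
χ² = Σ (O − E)² / E
  purple-flowered: (813 − 787.5)² / 787.5 = 0.8257
  white-flowered: (587 − 612.5)² / 612.5 = 1.0616
χ² = 0.8257 + 1.0616 = 1.8873 ≈ 1.887

1.887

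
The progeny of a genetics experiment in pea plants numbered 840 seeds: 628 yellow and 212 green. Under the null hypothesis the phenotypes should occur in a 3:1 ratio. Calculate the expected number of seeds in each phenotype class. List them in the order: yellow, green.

The 3:1 ratio has 4 parts, so with N = 840 the expected counts are:
  yellow: 840 × 3/4 = 630
  green: 840 × 1/4 = 210

630, 210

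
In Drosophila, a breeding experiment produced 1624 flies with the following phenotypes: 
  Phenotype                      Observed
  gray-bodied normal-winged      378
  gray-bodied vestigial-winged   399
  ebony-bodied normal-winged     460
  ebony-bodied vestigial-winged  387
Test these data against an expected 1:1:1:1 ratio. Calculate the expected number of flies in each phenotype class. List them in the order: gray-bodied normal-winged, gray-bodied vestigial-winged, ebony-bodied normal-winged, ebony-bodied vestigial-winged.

406, 406, 406, 406

Expected counts for N = 1624 under a 1:1:1:1 ratio (total parts = 4):
  gray-bodied normal-winged: 1624 × 1/4 = 406
  gray-bodied vestigial-winged: 1624 × 1/4 = 406
  ebony-bodied normal-winged: 1624 × 1/4 = 406
  ebony-bodied vestigial-winged: 1624 × 1/4 = 406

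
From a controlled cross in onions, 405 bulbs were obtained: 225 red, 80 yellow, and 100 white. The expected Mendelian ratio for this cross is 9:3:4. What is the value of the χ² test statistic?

Expected counts for N = 405 under a 9:3:4 ratio (total parts = 16):
  red: 405 × 9/16 = 227.8125
  yellow: 405 × 3/16 = 75.9375
  white: 405 × 4/16 = 101.25
χ² = Σ (O − E)² / E
  red: (225 − 227.8125)² / 227.8125 = 0.0347
  yellow: (80 − 75.9375)² / 75.9375 = 0.2173
  white: (100 − 101.25)² / 101.25 = 0.0154
χ² = 0.0347 + 0.2173 + 0.0154 = 0.2674 ≈ 0.267

0.267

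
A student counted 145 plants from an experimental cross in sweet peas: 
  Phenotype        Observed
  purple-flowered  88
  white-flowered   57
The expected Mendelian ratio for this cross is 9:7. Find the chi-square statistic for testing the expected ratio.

Under the 9:7 hypothesis (Σ ratio = 16, N = 145):
  purple-flowered: 145 × 9/16 = 81.5625
  white-flowered: 145 × 7/16 = 63.4375
χ² = Σ (O − E)² / E
  purple-flowered: (88 − 81.5625)² / 81.5625 = 0.5081
  white-flowered: (57 − 63.4375)² / 63.4375 = 0.6533
χ² = 0.5081 + 0.6533 = 1.1614 ≈ 1.161

1.161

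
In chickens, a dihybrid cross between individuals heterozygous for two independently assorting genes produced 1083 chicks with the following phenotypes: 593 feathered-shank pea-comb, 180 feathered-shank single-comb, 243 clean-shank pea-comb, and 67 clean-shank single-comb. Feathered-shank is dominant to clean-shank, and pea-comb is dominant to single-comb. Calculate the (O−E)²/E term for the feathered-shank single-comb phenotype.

A dihybrid F₂ with independent assortment and complete dominance at both loci gives a 9:3:3:1 phenotypic ratio.
The 9:3:3:1 ratio has 16 parts, so with N = 1083 the expected counts are:
  feathered-shank pea-comb: 1083 × 9/16 = 609.1875
  feathered-shank single-comb: 1083 × 3/16 = 203.0625
  clean-shank pea-comb: 1083 × 3/16 = 203.0625
  clean-shank single-comb: 1083 × 1/16 = 67.6875
Contribution of feathered-shank single-comb: (180 − 203.0625)² / 203.0625 = 2.6193

2.619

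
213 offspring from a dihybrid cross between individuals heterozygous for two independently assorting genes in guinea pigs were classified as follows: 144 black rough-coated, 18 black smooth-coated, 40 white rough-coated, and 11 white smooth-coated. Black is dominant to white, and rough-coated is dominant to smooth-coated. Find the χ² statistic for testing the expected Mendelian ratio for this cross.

A dihybrid F₂ with independent assortment and complete dominance at both loci gives a 9:3:3:1 phenotypic ratio.
Under the 9:3:3:1 hypothesis (Σ ratio = 16, N = 213):
  black rough-coated: 213 × 9/16 = 119.8125
  black smooth-coated: 213 × 3/16 = 39.9375
  white rough-coated: 213 × 3/16 = 39.9375
  white smooth-coated: 213 × 1/16 = 13.3125
χ² = Σ (O − E)² / E
  black rough-coated: (144 − 119.8125)² / 119.8125 = 4.8829
  black smooth-coated: (18 − 39.9375)² / 39.9375 = 12.0502
  white rough-coated: (40 − 39.9375)² / 39.9375 = 0.0001
  white smooth-coated: (11 − 13.3125)² / 13.3125 = 0.4017
χ² = 4.8829 + 12.0502 + 0.0001 + 0.4017 = 17.3349 ≈ 17.335

17.335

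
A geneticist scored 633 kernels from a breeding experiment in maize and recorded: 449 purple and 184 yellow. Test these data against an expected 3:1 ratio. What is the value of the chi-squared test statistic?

Under the 3:1 hypothesis (Σ ratio = 4, N = 633):
  purple: 633 × 3/4 = 474.75
  yellow: 633 × 1/4 = 158.25
χ² = Σ (O − E)² / E
  purple: (449 − 474.75)² / 474.75 = 1.3967
  yellow: (184 − 158.25)² / 158.25 = 4.1900
χ² = 1.3967 + 4.1900 = 5.5867 ≈ 5.587

5.587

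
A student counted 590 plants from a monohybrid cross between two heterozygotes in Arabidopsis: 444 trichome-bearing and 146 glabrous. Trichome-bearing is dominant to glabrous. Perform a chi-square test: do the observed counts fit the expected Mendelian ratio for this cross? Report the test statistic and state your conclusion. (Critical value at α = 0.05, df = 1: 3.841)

For a monohybrid cross between heterozygotes with complete dominance, the expected phenotypic ratio is 3:1.
Expected counts for N = 590 under a 3:1 ratio (total parts = 4):
  trichome-bearing: 590 × 3/4 = 442.5
  glabrous: 590 × 1/4 = 147.5
χ² = Σ (O − E)² / E
  trichome-bearing: (444 − 442.5)² / 442.5 = 0.0051
  glabrous: (146 − 147.5)² / 147.5 = 0.0153
χ² = 0.0051 + 0.0153 = 0.0204 ≈ 0.020
Degrees of freedom = 2 − 1 = 1; critical value at α = 0.05 is 3.841.
Since 0.020 < 3.841, we fail to reject the null hypothesis — the data are consistent with the 3:1 ratio.

0.020; consistent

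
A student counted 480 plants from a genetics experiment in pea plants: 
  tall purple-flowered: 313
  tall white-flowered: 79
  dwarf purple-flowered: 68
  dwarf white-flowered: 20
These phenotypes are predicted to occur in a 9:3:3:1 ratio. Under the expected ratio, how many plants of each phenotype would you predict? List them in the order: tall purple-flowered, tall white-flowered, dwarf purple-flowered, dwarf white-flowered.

270, 90, 90, 30

Under the 9:3:3:1 hypothesis (Σ ratio = 16, N = 480):
  tall purple-flowered: 480 × 9/16 = 270
  tall white-flowered: 480 × 3/16 = 90
  dwarf purple-flowered: 480 × 3/16 = 90
  dwarf white-flowered: 480 × 1/16 = 30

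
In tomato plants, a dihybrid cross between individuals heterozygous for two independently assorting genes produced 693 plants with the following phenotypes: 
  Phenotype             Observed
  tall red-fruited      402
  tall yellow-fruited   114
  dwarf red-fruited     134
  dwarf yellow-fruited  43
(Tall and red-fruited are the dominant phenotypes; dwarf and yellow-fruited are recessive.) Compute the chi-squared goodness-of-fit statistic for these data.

2.465

A dihybrid F₂ with independent assortment and complete dominance at both loci gives a 9:3:3:1 phenotypic ratio.
Expected counts for N = 693 under a 9:3:3:1 ratio (total parts = 16):
  tall red-fruited: 693 × 9/16 = 389.8125
  tall yellow-fruited: 693 × 3/16 = 129.9375
  dwarf red-fruited: 693 × 3/16 = 129.9375
  dwarf yellow-fruited: 693 × 1/16 = 43.3125
χ² = Σ (O − E)² / E
  tall red-fruited: (402 − 389.8125)² / 389.8125 = 0.3810
  tall yellow-fruited: (114 − 129.9375)² / 129.9375 = 1.9548
  dwarf red-fruited: (134 − 129.9375)² / 129.9375 = 0.1270
  dwarf yellow-fruited: (43 − 43.3125)² / 43.3125 = 0.0023
χ² = 0.3810 + 1.9548 + 0.1270 + 0.0023 = 2.4651 ≈ 2.465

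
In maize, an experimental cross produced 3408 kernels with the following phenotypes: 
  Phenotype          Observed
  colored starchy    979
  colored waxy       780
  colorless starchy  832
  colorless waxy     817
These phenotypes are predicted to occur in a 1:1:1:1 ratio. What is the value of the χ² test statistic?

26.923

The 1:1:1:1 ratio has 4 parts, so with N = 3408 the expected counts are:
  colored starchy: 3408 × 1/4 = 852
  colored waxy: 3408 × 1/4 = 852
  colorless starchy: 3408 × 1/4 = 852
  colorless waxy: 3408 × 1/4 = 852
χ² = Σ (O − E)² / E
  colored starchy: (979 − 852)² / 852 = 18.9308
  colored waxy: (780 − 852)² / 852 = 6.0845
  colorless starchy: (832 − 852)² / 852 = 0.4695
  colorless waxy: (817 − 852)² / 852 = 1.4378
χ² = 18.9308 + 6.0845 + 0.4695 + 1.4378 = 26.9226 ≈ 26.923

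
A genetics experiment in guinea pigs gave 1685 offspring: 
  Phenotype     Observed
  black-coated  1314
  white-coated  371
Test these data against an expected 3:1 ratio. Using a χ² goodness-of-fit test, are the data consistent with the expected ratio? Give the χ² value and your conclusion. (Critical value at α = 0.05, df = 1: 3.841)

7.992; not consistent

Expected counts for N = 1685 under a 3:1 ratio (total parts = 4):
  black-coated: 1685 × 3/4 = 1263.75
  white-coated: 1685 × 1/4 = 421.25
χ² = Σ (O − E)² / E
  black-coated: (1314 − 1263.75)² / 1263.75 = 1.9981
  white-coated: (371 − 421.25)² / 421.25 = 5.9942
χ² = 1.9981 + 5.9942 = 7.9923 ≈ 7.992
Degrees of freedom = 2 − 1 = 1; critical value at α = 0.05 is 3.841.
Since 7.992 > 3.841, we reject the null hypothesis — the data do not fit the 3:1 ratio.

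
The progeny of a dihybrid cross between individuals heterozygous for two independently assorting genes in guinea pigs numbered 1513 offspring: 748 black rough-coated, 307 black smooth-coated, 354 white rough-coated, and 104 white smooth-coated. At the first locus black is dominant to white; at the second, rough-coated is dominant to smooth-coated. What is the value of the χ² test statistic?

32.765

A dihybrid F₂ with independent assortment and complete dominance at both loci gives a 9:3:3:1 phenotypic ratio.
Expected counts for N = 1513 under a 9:3:3:1 ratio (total parts = 16):
  black rough-coated: 1513 × 9/16 = 851.0625
  black smooth-coated: 1513 × 3/16 = 283.6875
  white rough-coated: 1513 × 3/16 = 283.6875
  white smooth-coated: 1513 × 1/16 = 94.5625
χ² = Σ (O − E)² / E
  black rough-coated: (748 − 851.0625)² / 851.0625 = 12.4807
  black smooth-coated: (307 − 283.6875)² / 283.6875 = 1.9157
  white rough-coated: (354 − 283.6875)² / 283.6875 = 17.4271
  white smooth-coated: (104 − 94.5625)² / 94.5625 = 0.9419
χ² = 12.4807 + 1.9157 + 17.4271 + 0.9419 = 32.7654 ≈ 32.765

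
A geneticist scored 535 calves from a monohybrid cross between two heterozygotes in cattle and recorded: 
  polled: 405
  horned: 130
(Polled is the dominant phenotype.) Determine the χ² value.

For a monohybrid cross between heterozygotes with complete dominance, the expected phenotypic ratio is 3:1.
Under the 3:1 hypothesis (Σ ratio = 4, N = 535):
  polled: 535 × 3/4 = 401.25
  horned: 535 × 1/4 = 133.75
χ² = Σ (O − E)² / E
  polled: (405 − 401.25)² / 401.25 = 0.0350
  horned: (130 − 133.75)² / 133.75 = 0.1051
χ² = 0.0350 + 0.1051 = 0.1401 ≈ 0.140

0.140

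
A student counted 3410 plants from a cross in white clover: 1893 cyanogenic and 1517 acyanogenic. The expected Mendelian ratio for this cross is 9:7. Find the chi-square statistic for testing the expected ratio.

Under the 9:7 hypothesis (Σ ratio = 16, N = 3410):
  cyanogenic: 3410 × 9/16 = 1918.125
  acyanogenic: 3410 × 7/16 = 1491.875
χ² = Σ (O − E)² / E
  cyanogenic: (1893 − 1918.125)² / 1918.125 = 0.3291
  acyanogenic: (1517 − 1491.875)² / 1491.875 = 0.4231
χ² = 0.3291 + 0.4231 = 0.7522 ≈ 0.752

0.752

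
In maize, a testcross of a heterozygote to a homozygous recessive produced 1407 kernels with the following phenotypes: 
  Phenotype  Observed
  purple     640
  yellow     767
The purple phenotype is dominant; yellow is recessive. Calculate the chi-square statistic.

A testcross of a heterozygote (Aa × aa) gives a 1:1 phenotypic ratio.
Total ratio parts = 2. Expected numbers out of 1407:
  purple: 1407 × 1/2 = 703.5
  yellow: 1407 × 1/2 = 703.5
χ² = Σ (O − E)² / E
  purple: (640 − 703.5)² / 703.5 = 5.7317
  yellow: (767 − 703.5)² / 703.5 = 5.7317
χ² = 5.7317 + 5.7317 = 11.4634 ≈ 11.463

11.463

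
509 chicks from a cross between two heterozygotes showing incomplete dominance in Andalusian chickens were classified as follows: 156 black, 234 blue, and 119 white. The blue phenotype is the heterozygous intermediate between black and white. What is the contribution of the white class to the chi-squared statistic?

With incomplete dominance, a heterozygote × heterozygote cross gives a 1:2:1 phenotypic ratio.
Total ratio parts = 4. Expected numbers out of 509:
  black: 509 × 1/4 = 127.25
  blue: 509 × 2/4 = 254.5
  white: 509 × 1/4 = 127.25
Contribution of white: (119 − 127.25)² / 127.25 = 0.5349

0.535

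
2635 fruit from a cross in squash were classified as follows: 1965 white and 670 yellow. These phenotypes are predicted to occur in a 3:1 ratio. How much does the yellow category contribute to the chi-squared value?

0.192

Total ratio parts = 4. Expected numbers out of 2635:
  white: 2635 × 3/4 = 1976.25
  yellow: 2635 × 1/4 = 658.75
Contribution of yellow: (670 − 658.75)² / 658.75 = 0.1921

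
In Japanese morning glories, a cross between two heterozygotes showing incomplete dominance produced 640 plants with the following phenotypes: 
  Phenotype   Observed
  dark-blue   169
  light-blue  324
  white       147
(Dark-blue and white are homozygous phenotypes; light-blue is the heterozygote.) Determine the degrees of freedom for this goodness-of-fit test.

2

With incomplete dominance, a heterozygote × heterozygote cross gives a 1:2:1 phenotypic ratio.
A goodness-of-fit test with 3 phenotype classes has df = 3 − 1 = 2.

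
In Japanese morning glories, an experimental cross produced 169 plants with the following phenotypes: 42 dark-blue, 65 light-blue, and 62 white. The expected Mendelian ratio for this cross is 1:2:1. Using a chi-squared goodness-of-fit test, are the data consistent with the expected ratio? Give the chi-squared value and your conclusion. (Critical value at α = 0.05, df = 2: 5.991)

The 1:2:1 ratio has 4 parts, so with N = 169 the expected counts are:
  dark-blue: 169 × 1/4 = 42.25
  light-blue: 169 × 2/4 = 84.5
  white: 169 × 1/4 = 42.25
χ² = Σ (O − E)² / E
  dark-blue: (42 − 42.25)² / 42.25 = 0.0015
  light-blue: (65 − 84.5)² / 84.5 = 4.5000
  white: (62 − 42.25)² / 42.25 = 9.2322
χ² = 0.0015 + 4.5000 + 9.2322 = 13.7337 ≈ 13.734
Degrees of freedom = 3 − 1 = 2; critical value at α = 0.05 is 5.991.
Since 13.734 > 5.991, we reject the null hypothesis — the data do not fit the 1:2:1 ratio.

13.734; not consistent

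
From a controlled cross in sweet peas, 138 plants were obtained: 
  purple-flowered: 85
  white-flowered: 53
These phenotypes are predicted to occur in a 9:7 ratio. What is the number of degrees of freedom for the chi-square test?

1

A goodness-of-fit test with 2 phenotype classes has df = 2 − 1 = 1.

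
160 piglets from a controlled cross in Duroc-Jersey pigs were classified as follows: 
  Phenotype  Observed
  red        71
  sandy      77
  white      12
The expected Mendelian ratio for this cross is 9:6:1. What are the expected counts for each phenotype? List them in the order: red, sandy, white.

Under the 9:6:1 hypothesis (Σ ratio = 16, N = 160):
  red: 160 × 9/16 = 90
  sandy: 160 × 6/16 = 60
  white: 160 × 1/16 = 10

90, 60, 10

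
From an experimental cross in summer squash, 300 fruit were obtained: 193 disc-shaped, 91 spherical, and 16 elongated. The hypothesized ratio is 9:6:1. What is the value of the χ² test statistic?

Total ratio parts = 16. Expected numbers out of 300:
  disc-shaped: 300 × 9/16 = 168.75
  spherical: 300 × 6/16 = 112.5
  elongated: 300 × 1/16 = 18.75
χ² = Σ (O − E)² / E
  disc-shaped: (193 − 168.75)² / 168.75 = 3.4848
  spherical: (91 − 112.5)² / 112.5 = 4.1089
  elongated: (16 − 18.75)² / 18.75 = 0.4033
χ² = 3.4848 + 4.1089 + 0.4033 = 7.997

7.997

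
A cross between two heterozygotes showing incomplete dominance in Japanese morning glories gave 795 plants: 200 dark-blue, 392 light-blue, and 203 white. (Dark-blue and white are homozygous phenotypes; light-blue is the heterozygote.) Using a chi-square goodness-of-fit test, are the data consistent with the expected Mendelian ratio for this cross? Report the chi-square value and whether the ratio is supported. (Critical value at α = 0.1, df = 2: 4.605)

With incomplete dominance, a heterozygote × heterozygote cross gives a 1:2:1 phenotypic ratio.
Expected counts for N = 795 under a 1:2:1 ratio (total parts = 4):
  dark-blue: 795 × 1/4 = 198.75
  light-blue: 795 × 2/4 = 397.5
  white: 795 × 1/4 = 198.75
χ² = Σ (O − E)² / E
  dark-blue: (200 − 198.75)² / 198.75 = 0.0079
  light-blue: (392 − 397.5)² / 397.5 = 0.0761
  white: (203 − 198.75)² / 198.75 = 0.0909
χ² = 0.0079 + 0.0761 + 0.0909 = 0.1749 ≈ 0.175
Degrees of freedom = 3 − 1 = 2; critical value at α = 0.1 is 4.605.
Since 0.175 < 4.605, we fail to reject the null hypothesis — the data are consistent with the 1:2:1 ratio.

0.175; consistent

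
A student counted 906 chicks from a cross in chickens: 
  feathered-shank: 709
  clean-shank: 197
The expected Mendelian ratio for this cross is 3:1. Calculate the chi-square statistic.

Total ratio parts = 4. Expected numbers out of 906:
  feathered-shank: 906 × 3/4 = 679.5
  clean-shank: 906 × 1/4 = 226.5
χ² = Σ (O − E)² / E
  feathered-shank: (709 − 679.5)² / 679.5 = 1.2807
  clean-shank: (197 − 226.5)² / 226.5 = 3.8422
χ² = 1.2807 + 3.8422 = 5.1229 ≈ 5.123

5.123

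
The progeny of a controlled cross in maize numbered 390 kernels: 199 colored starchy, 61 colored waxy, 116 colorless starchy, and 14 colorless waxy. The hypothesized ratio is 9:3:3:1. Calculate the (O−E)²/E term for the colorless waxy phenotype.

4.416

Total ratio parts = 16. Expected numbers out of 390:
  colored starchy: 390 × 9/16 = 219.375
  colored waxy: 390 × 3/16 = 73.125
  colorless starchy: 390 × 3/16 = 73.125
  colorless waxy: 390 × 1/16 = 24.375
Contribution of colorless waxy: (14 − 24.375)² / 24.375 = 4.4160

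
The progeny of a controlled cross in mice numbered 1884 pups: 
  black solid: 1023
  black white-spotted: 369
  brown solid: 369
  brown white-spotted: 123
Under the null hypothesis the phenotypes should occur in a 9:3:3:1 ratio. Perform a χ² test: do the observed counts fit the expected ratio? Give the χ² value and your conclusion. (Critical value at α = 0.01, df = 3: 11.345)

2.913; consistent

Total ratio parts = 16. Expected numbers out of 1884:
  black solid: 1884 × 9/16 = 1059.75
  black white-spotted: 1884 × 3/16 = 353.25
  brown solid: 1884 × 3/16 = 353.25
  brown white-spotted: 1884 × 1/16 = 117.75
χ² = Σ (O − E)² / E
  black solid: (1023 − 1059.75)² / 1059.75 = 1.2744
  black white-spotted: (369 − 353.25)² / 353.25 = 0.7022
  brown solid: (369 − 353.25)² / 353.25 = 0.7022
  brown white-spotted: (123 − 117.75)² / 117.75 = 0.2341
χ² = 1.2744 + 0.7022 + 0.7022 + 0.2341 = 2.9129 ≈ 2.913
Degrees of freedom = 4 − 1 = 3; critical value at α = 0.01 is 11.345.
Since 2.913 < 11.345, we fail to reject the null hypothesis — the data are consistent with the 9:3:3:1 ratio.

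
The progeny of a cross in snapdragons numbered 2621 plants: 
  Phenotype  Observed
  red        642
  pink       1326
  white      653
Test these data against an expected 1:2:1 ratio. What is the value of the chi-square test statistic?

Expected counts for N = 2621 under a 1:2:1 ratio (total parts = 4):
  red: 2621 × 1/4 = 655.25
  pink: 2621 × 2/4 = 1310.5
  white: 2621 × 1/4 = 655.25
χ² = Σ (O − E)² / E
  red: (642 − 655.25)² / 655.25 = 0.2679
  pink: (1326 − 1310.5)² / 1310.5 = 0.1833
  white: (653 − 655.25)² / 655.25 = 0.0077
χ² = 0.2679 + 0.1833 + 0.0077 = 0.4589 ≈ 0.459

0.459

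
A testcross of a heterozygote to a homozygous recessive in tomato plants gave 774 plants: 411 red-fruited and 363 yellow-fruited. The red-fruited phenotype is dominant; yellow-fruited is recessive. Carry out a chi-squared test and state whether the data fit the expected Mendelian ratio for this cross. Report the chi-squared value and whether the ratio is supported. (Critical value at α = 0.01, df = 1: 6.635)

2.977; consistent

A testcross of a heterozygote (Aa × aa) gives a 1:1 phenotypic ratio.
Total ratio parts = 2. Expected numbers out of 774:
  red-fruited: 774 × 1/2 = 387
  yellow-fruited: 774 × 1/2 = 387
χ² = Σ (O − E)² / E
  red-fruited: (411 − 387)² / 387 = 1.4884
  yellow-fruited: (363 − 387)² / 387 = 1.4884
χ² = 1.4884 + 1.4884 = 2.9768 ≈ 2.977
Degrees of freedom = 2 − 1 = 1; critical value at α = 0.01 is 6.635.
Since 2.977 < 6.635, we fail to reject the null hypothesis — the data are consistent with the 1:1 ratio.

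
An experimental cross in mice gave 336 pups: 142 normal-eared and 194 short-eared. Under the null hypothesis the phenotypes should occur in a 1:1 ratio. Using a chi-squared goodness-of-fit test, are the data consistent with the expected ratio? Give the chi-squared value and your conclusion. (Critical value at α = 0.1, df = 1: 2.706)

8.048; not consistent

Under the 1:1 hypothesis (Σ ratio = 2, N = 336):
  normal-eared: 336 × 1/2 = 168
  short-eared: 336 × 1/2 = 168
χ² = Σ (O − E)² / E
  normal-eared: (142 − 168)² / 168 = 4.0238
  short-eared: (194 − 168)² / 168 = 4.0238
χ² = 4.0238 + 4.0238 = 8.0476 ≈ 8.048
Degrees of freedom = 2 − 1 = 1; critical value at α = 0.1 is 2.706.
Since 8.048 > 2.706, we reject the null hypothesis — the data do not fit the 1:1 ratio.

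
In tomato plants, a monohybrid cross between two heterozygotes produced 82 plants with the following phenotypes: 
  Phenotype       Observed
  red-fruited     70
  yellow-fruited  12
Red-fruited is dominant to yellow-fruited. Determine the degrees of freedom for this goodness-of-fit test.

For a monohybrid cross between heterozygotes with complete dominance, the expected phenotypic ratio is 3:1.
A goodness-of-fit test with 2 phenotype classes has df = 2 − 1 = 1.

1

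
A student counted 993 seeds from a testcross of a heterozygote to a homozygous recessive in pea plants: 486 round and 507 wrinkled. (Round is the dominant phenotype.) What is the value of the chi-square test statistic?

0.444

A testcross of a heterozygote (Aa × aa) gives a 1:1 phenotypic ratio.
Under the 1:1 hypothesis (Σ ratio = 2, N = 993):
  round: 993 × 1/2 = 496.5
  wrinkled: 993 × 1/2 = 496.5
χ² = Σ (O − E)² / E
  round: (486 − 496.5)² / 496.5 = 0.2221
  wrinkled: (507 − 496.5)² / 496.5 = 0.2221
χ² = 0.2221 + 0.2221 = 0.4442 ≈ 0.444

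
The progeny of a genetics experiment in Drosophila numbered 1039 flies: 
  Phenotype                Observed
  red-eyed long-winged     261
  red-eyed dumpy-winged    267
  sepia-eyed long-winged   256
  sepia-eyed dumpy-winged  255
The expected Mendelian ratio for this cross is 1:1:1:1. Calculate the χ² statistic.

0.349

Total ratio parts = 4. Expected numbers out of 1039:
  red-eyed long-winged: 1039 × 1/4 = 259.75
  red-eyed dumpy-winged: 1039 × 1/4 = 259.75
  sepia-eyed long-winged: 1039 × 1/4 = 259.75
  sepia-eyed dumpy-winged: 1039 × 1/4 = 259.75
χ² = Σ (O − E)² / E
  red-eyed long-winged: (261 − 259.75)² / 259.75 = 0.0060
  red-eyed dumpy-winged: (267 − 259.75)² / 259.75 = 0.2024
  sepia-eyed long-winged: (256 − 259.75)² / 259.75 = 0.0541
  sepia-eyed dumpy-winged: (255 − 259.75)² / 259.75 = 0.0869
χ² = 0.0060 + 0.2024 + 0.0541 + 0.0869 = 0.3494 ≈ 0.349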